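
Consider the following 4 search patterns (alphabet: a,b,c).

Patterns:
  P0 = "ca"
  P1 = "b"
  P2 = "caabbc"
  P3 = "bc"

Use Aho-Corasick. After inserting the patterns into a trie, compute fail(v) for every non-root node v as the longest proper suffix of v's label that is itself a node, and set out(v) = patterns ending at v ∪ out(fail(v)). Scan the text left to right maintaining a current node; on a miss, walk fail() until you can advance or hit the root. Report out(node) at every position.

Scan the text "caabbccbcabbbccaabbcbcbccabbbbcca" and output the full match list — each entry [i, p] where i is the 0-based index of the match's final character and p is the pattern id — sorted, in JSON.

Build automaton:
Trie nodes:
  0='ε' goto b→3 c→1
  1='c' goto a→2
  2='ca' goto a→4  [P0 ends]
  3='b' goto c→8  [P1 ends]
  4='caa' goto b→5
  5='caab' goto b→6
  6='caabb' goto c→7
  7='caabbc' goto ·  [P2 ends]
  8='bc' goto ·  [P3 ends]

Failure links (BFS by depth):
  n1('c'): parent n0 fail=0; on 'c' 0 → fail=0;  out ∅∪∅=∅
  n3('b'): parent n0 fail=0; on 'b' 0 → fail=0;  out {1}∪∅={1}
  n2('ca'): parent n1 fail=0; on 'a' 0 → fail=0;  out {0}∪∅={0}
  n8('bc'): parent n3 fail=0; on 'c' 0 → fail=1;  out {3}∪∅={3}
  n4('caa'): parent n2 fail=0; on 'a' 0 → fail=0;  out ∅∪∅=∅
  n5('caab'): parent n4 fail=0; on 'b' 0 → fail=3;  out ∅∪{1}={1}
  n6('caabb'): parent n5 fail=3; on 'b' 3→0 → fail=3;  out ∅∪{1}={1}
  n7('caabbc'): parent n6 fail=3; on 'c' 3 → fail=8;  out {2}∪{3}={2,3}

Run:
pos 0 'c': at 1
pos 1 'a': at 2  emit P0@[0:1]
pos 2 'a': at 4
pos 3 'b': at 5  emit P1@[3:3]
pos 4 'b': at 6  emit P1@[4:4]
pos 5 'c': at 7  emit P2@[0:5],P3@[4:5]
pos 6 'c': at 1 ·f
pos 7 'b': at 3 ·f  emit P1@[7:7]
pos 8 'c': at 8  emit P3@[7:8]
pos 9 'a': at 2 ·f  emit P0@[8:9]
pos 10 'b': at 3 ·f  emit P1@[10:10]
pos 11 'b': at 3 ·f  emit P1@[11:11]
pos 12 'b': at 3 ·f  emit P1@[12:12]
pos 13 'c': at 8  emit P3@[12:13]
pos 14 'c': at 1 ·f
pos 15 'a': at 2  emit P0@[14:15]
pos 16 'a': at 4
pos 17 'b': at 5  emit P1@[17:17]
pos 18 'b': at 6  emit P1@[18:18]
pos 19 'c': at 7  emit P2@[14:19],P3@[18:19]
pos 20 'b': at 3 ·f  emit P1@[20:20]
pos 21 'c': at 8  emit P3@[20:21]
pos 22 'b': at 3 ·f  emit P1@[22:22]
pos 23 'c': at 8  emit P3@[22:23]
pos 24 'c': at 1 ·f
pos 25 'a': at 2  emit P0@[24:25]
pos 26 'b': at 3 ·f  emit P1@[26:26]
pos 27 'b': at 3 ·f  emit P1@[27:27]
pos 28 'b': at 3 ·f  emit P1@[28:28]
pos 29 'b': at 3 ·f  emit P1@[29:29]
pos 30 'c': at 8  emit P3@[29:30]
pos 31 'c': at 1 ·f
pos 32 'a': at 2  emit P0@[31:32]

Result: [[1,0],[3,1],[4,1],[5,2],[5,3],[7,1],[8,3],[9,0],[10,1],[11,1],[12,1],[13,3],[15,0],[17,1],[18,1],[19,2],[19,3],[20,1],[21,3],[22,1],[23,3],[25,0],[26,1],[27,1],[28,1],[29,1],[30,3],[32,0]]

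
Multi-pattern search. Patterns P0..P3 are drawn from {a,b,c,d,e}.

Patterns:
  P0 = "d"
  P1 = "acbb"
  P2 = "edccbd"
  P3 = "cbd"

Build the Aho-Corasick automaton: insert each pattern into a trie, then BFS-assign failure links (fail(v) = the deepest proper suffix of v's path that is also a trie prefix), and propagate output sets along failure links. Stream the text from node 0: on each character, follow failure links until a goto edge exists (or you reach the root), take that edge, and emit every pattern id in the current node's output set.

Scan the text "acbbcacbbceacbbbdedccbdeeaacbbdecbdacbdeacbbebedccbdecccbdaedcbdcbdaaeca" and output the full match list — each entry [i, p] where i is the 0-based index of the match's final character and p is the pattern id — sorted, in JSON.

Construct AC machine:
Trie nodes:
  0='ε' goto a→2 c→12 d→1 e→6
  1='d' goto ·  [P0 ends]
  2='a' goto c→3
  3='ac' goto b→4
  4='acb' goto b→5
  5='acbb' goto ·  [P1 ends]
  6='e' goto d→7
  7='ed' goto c→8
  8='edc' goto c→9
  9='edcc' goto b→10
  10='edccb' goto d→11
  11='edccbd' goto ·  [P2 ends]
  12='c' goto b→13
  13='cb' goto d→14
  14='cbd' goto ·  [P3 ends]

Failure links (BFS by depth):
  fail(1) 'd': from fail(0)=0 chase 'd': 0 ⇒ 0;  out={0}∪out(0)={0}
  fail(2) 'a': from fail(0)=0 chase 'a': 0 ⇒ 0;  out=∅∪out(0)=∅
  fail(6) 'e': from fail(0)=0 chase 'e': 0 ⇒ 0;  out=∅∪out(0)=∅
  fail(12) 'c': from fail(0)=0 chase 'c': 0 ⇒ 0;  out=∅∪out(0)=∅
  fail(3) 'ac': from fail(2)=0 chase 'c': 0 ⇒ 12;  out=∅∪out(12)=∅
  fail(7) 'ed': from fail(6)=0 chase 'd': 0 ⇒ 1;  out=∅∪out(1)={0}
  fail(13) 'cb': from fail(12)=0 chase 'b': 0 ⇒ 0;  out=∅∪out(0)=∅
  fail(4) 'acb': from fail(3)=12 chase 'b': 12 ⇒ 13;  out=∅∪out(13)=∅
  fail(8) 'edc': from fail(7)=1 chase 'c': 1→0 ⇒ 12;  out=∅∪out(12)=∅
  fail(14) 'cbd': from fail(13)=0 chase 'd': 0 ⇒ 1;  out={3}∪out(1)={0,3}
  fail(5) 'acbb': from fail(4)=13 chase 'b': 13→0 ⇒ 0;  out={1}∪out(0)={1}
  fail(9) 'edcc': from fail(8)=12 chase 'c': 12→0 ⇒ 12;  out=∅∪out(12)=∅
  fail(10) 'edccb': from fail(9)=12 chase 'b': 12 ⇒ 13;  out=∅∪out(13)=∅
  fail(11) 'edccbd': from fail(10)=13 chase 'd': 13 ⇒ 14;  out={2}∪out(14)={0,2,3}

Scan:
i=0 'a': node 0→2
i=1 'c': node 2→3
i=2 'b': node 3→4
i=3 'b': node 4→5  → match P1@[0:3]
i=4 'c': node 5→12 (fail-walked)
i=5 'a': node 12→2 (fail-walked)
i=6 'c': node 2→3
i=7 'b': node 3→4
i=8 'b': node 4→5  → match P1@[5:8]
i=9 'c': node 5→12 (fail-walked)
i=10 'e': node 12→6 (fail-walked)
i=11 'a': node 6→2 (fail-walked)
i=12 'c': node 2→3
i=13 'b': node 3→4
i=14 'b': node 4→5  → match P1@[11:14]
i=15 'b': node 5→0 (fail-walked)
i=16 'd': node 0→1  → match P0@[16:16]
i=17 'e': node 1→6 (fail-walked)
i=18 'd': node 6→7  → match P0@[18:18]
i=19 'c': node 7→8
i=20 'c': node 8→9
i=21 'b': node 9→10
i=22 'd': node 10→11  → match P0@[22:22],P2@[17:22],P3@[20:22]
i=23 'e': node 11→6 (fail-walked)
i=24 'e': node 6→6 (fail-walked)
i=25 'a': node 6→2 (fail-walked)
i=26 'a': node 2→2 (fail-walked)
i=27 'c': node 2→3
i=28 'b': node 3→4
i=29 'b': node 4→5  → match P1@[26:29]
i=30 'd': node 5→1 (fail-walked)  → match P0@[30:30]
i=31 'e': node 1→6 (fail-walked)
i=32 'c': node 6→12 (fail-walked)
i=33 'b': node 12→13
i=34 'd': node 13→14  → match P0@[34:34],P3@[32:34]
i=35 'a': node 14→2 (fail-walked)
i=36 'c': node 2→3
i=37 'b': node 3→4
i=38 'd': node 4→14 (fail-walked)  → match P0@[38:38],P3@[36:38]
i=39 'e': node 14→6 (fail-walked)
i=40 'a': node 6→2 (fail-walked)
i=41 'c': node 2→3
i=42 'b': node 3→4
i=43 'b': node 4→5  → match P1@[40:43]
i=44 'e': node 5→6 (fail-walked)
i=45 'b': node 6→0 (fail-walked)
i=46 'e': node 0→6
i=47 'd': node 6→7  → match P0@[47:47]
i=48 'c': node 7→8
i=49 'c': node 8→9
i=50 'b': node 9→10
i=51 'd': node 10→11  → match P0@[51:51],P2@[46:51],P3@[49:51]
i=52 'e': node 11→6 (fail-walked)
i=53 'c': node 6→12 (fail-walked)
i=54 'c': node 12→12 (fail-walked)
i=55 'c': node 12→12 (fail-walked)
i=56 'b': node 12→13
i=57 'd': node 13→14  → match P0@[57:57],P3@[55:57]
i=58 'a': node 14→2 (fail-walked)
i=59 'e': node 2→6 (fail-walked)
i=60 'd': node 6→7  → match P0@[60:60]
i=61 'c': node 7→8
i=62 'b': node 8→13 (fail-walked)
i=63 'd': node 13→14  → match P0@[63:63],P3@[61:63]
i=64 'c': node 14→12 (fail-walked)
i=65 'b': node 12→13
i=66 'd': node 13→14  → match P0@[66:66],P3@[64:66]
i=67 'a': node 14→2 (fail-walked)
i=68 'a': node 2→2 (fail-walked)
i=69 'e': node 2→6 (fail-walked)
i=70 'c': node 6→12 (fail-walked)
i=71 'a': node 12→2 (fail-walked)

Matches: [[3,1],[8,1],[14,1],[16,0],[18,0],[22,0],[22,2],[22,3],[29,1],[30,0],[34,0],[34,3],[38,0],[38,3],[43,1],[47,0],[51,0],[51,2],[51,3],[57,0],[57,3],[60,0],[63,0],[63,3],[66,0],[66,3]]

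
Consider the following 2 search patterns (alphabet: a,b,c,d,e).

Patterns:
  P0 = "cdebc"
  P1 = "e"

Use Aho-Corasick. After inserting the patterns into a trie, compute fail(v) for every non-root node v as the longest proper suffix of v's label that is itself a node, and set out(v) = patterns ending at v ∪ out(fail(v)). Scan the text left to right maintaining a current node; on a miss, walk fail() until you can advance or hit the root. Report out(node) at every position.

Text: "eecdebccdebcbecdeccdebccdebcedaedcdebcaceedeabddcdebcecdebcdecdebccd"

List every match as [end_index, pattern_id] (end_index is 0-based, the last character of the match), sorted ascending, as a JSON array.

Build automaton:
Trie (insert patterns):
  n0 'ε': c→1 e→6
  n1 'c': d→2
  n2 'cd': e→3
  n3 'cde': b→4
  n4 'cdeb': c→5
  n5 'cdebc': ·  [P0 ends]
  n6 'e': ·  [P1 ends]

Failure links (BFS by depth):
  fail(1) 'c': from fail(0)=0 chase 'c': 0 ⇒ 0;  out=∅∪out(0)=∅
  fail(6) 'e': from fail(0)=0 chase 'e': 0 ⇒ 0;  out={1}∪out(0)={1}
  fail(2) 'cd': from fail(1)=0 chase 'd': 0 ⇒ 0;  out=∅∪out(0)=∅
  fail(3) 'cde': from fail(2)=0 chase 'e': 0 ⇒ 6;  out=∅∪out(6)={1}
  fail(4) 'cdeb': from fail(3)=6 chase 'b': 6→0 ⇒ 0;  out=∅∪out(0)=∅
  fail(5) 'cdebc': from fail(4)=0 chase 'c': 0 ⇒ 1;  out={0}∪out(1)={0}

Text stream:
i=0 'e': node 0→6  ** P1@[0:0]
i=1 'e': node 6→6 (via fail)  ** P1@[1:1]
i=2 'c': node 6→1 (via fail)
i=3 'd': node 1→2
i=4 'e': node 2→3  ** P1@[4:4]
i=5 'b': node 3→4
i=6 'c': node 4→5  ** P0@[2:6]
i=7 'c': node 5→1 (via fail)
i=8 'd': node 1→2
i=9 'e': node 2→3  ** P1@[9:9]
i=10 'b': node 3→4
i=11 'c': node 4→5  ** P0@[7:11]
i=12 'b': node 5→0 (via fail)
i=13 'e': node 0→6  ** P1@[13:13]
i=14 'c': node 6→1 (via fail)
i=15 'd': node 1→2
i=16 'e': node 2→3  ** P1@[16:16]
i=17 'c': node 3→1 (via fail)
i=18 'c': node 1→1 (via fail)
i=19 'd': node 1→2
i=20 'e': node 2→3  ** P1@[20:20]
i=21 'b': node 3→4
i=22 'c': node 4→5  ** P0@[18:22]
i=23 'c': node 5→1 (via fail)
i=24 'd': node 1→2
i=25 'e': node 2→3  ** P1@[25:25]
i=26 'b': node 3→4
i=27 'c': node 4→5  ** P0@[23:27]
i=28 'e': node 5→6 (via fail)  ** P1@[28:28]
i=29 'd': node 6→0 (via fail)
i=30 'a': node 0→0
i=31 'e': node 0→6  ** P1@[31:31]
i=32 'd': node 6→0 (via fail)
i=33 'c': node 0→1
i=34 'd': node 1→2
i=35 'e': node 2→3  ** P1@[35:35]
i=36 'b': node 3→4
i=37 'c': node 4→5  ** P0@[33:37]
i=38 'a': node 5→0 (via fail)
i=39 'c': node 0→1
i=40 'e': node 1→6 (via fail)  ** P1@[40:40]
i=41 'e': node 6→6 (via fail)  ** P1@[41:41]
i=42 'd': node 6→0 (via fail)
i=43 'e': node 0→6  ** P1@[43:43]
i=44 'a': node 6→0 (via fail)
i=45 'b': node 0→0
i=46 'd': node 0→0
i=47 'd': node 0→0
i=48 'c': node 0→1
i=49 'd': node 1→2
i=50 'e': node 2→3  ** P1@[50:50]
i=51 'b': node 3→4
i=52 'c': node 4→5  ** P0@[48:52]
i=53 'e': node 5→6 (via fail)  ** P1@[53:53]
i=54 'c': node 6→1 (via fail)
i=55 'd': node 1→2
i=56 'e': node 2→3  ** P1@[56:56]
i=57 'b': node 3→4
i=58 'c': node 4→5  ** P0@[54:58]
i=59 'd': node 5→2 (via fail)
i=60 'e': node 2→3  ** P1@[60:60]
i=61 'c': node 3→1 (via fail)
i=62 'd': node 1→2
i=63 'e': node 2→3  ** P1@[63:63]
i=64 'b': node 3→4
i=65 'c': node 4→5  ** P0@[61:65]
i=66 'c': node 5→1 (via fail)
i=67 'd': node 1→2

Result: [[0,1],[1,1],[4,1],[6,0],[9,1],[11,0],[13,1],[16,1],[20,1],[22,0],[25,1],[27,0],[28,1],[31,1],[35,1],[37,0],[40,1],[41,1],[43,1],[50,1],[52,0],[53,1],[56,1],[58,0],[60,1],[63,1],[65,0]]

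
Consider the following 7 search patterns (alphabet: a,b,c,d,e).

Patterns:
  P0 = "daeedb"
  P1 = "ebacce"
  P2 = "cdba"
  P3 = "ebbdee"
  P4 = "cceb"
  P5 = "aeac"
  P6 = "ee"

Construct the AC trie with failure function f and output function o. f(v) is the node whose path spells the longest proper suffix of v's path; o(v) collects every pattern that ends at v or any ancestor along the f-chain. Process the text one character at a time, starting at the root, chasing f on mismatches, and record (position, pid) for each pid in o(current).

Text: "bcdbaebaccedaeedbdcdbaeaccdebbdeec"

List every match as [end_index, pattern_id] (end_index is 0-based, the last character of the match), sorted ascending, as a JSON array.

Construct AC machine:
Trie nodes:
  n0 'ε': a→24 c→13 d→1 e→7
  n1 'd': a→2
  n2 'da': e→3
  n3 'dae': e→4
  n4 'daee': d→5
  n5 'daeed': b→6
  n6 'daeedb': ·  ←P0
  n7 'e': b→8 e→28
  n8 'eb': a→9 b→17
  n9 'eba': c→10
  n10 'ebac': c→11
  n11 'ebacc': e→12
  n12 'ebacce': ·  ←P1
  n13 'c': c→21 d→14
  n14 'cd': b→15
  n15 'cdb': a→16
  n16 'cdba': ·  ←P2
  n17 'ebb': d→18
  n18 'ebbd': e→19
  n19 'ebbde': e→20
  n20 'ebbdee': ·  ←P3
  n21 'cc': e→22
  n22 'cce': b→23
  n23 'cceb': ·  ←P4
  n24 'a': e→25
  n25 'ae': a→26
  n26 'aea': c→27
  n27 'aeac': ·  ←P5
  n28 'ee': ·  ←P6

Failure links (BFS by depth):
  n1('d'): parent n0 fail=0; on 'd' 0 → fail=0;  out ∅∪∅=∅
  n7('e'): parent n0 fail=0; on 'e' 0 → fail=0;  out ∅∪∅=∅
  n13('c'): parent n0 fail=0; on 'c' 0 → fail=0;  out ∅∪∅=∅
  n24('a'): parent n0 fail=0; on 'a' 0 → fail=0;  out ∅∪∅=∅
  n2('da'): parent n1 fail=0; on 'a' 0 → fail=24;  out ∅∪∅=∅
  n8('eb'): parent n7 fail=0; on 'b' 0 → fail=0;  out ∅∪∅=∅
  n14('cd'): parent n13 fail=0; on 'd' 0 → fail=1;  out ∅∪∅=∅
  n21('cc'): parent n13 fail=0; on 'c' 0 → fail=13;  out ∅∪∅=∅
  n25('ae'): parent n24 fail=0; on 'e' 0 → fail=7;  out ∅∪∅=∅
  n28('ee'): parent n7 fail=0; on 'e' 0 → fail=7;  out {6}∪∅={6}
  n3('dae'): parent n2 fail=24; on 'e' 24 → fail=25;  out ∅∪∅=∅
  n9('eba'): parent n8 fail=0; on 'a' 0 → fail=24;  out ∅∪∅=∅
  n15('cdb'): parent n14 fail=1; on 'b' 1→0 → fail=0;  out ∅∪∅=∅
  n17('ebb'): parent n8 fail=0; on 'b' 0 → fail=0;  out ∅∪∅=∅
  n22('cce'): parent n21 fail=13; on 'e' 13→0 → fail=7;  out ∅∪∅=∅
  n26('aea'): parent n25 fail=7; on 'a' 7→0 → fail=24;  out ∅∪∅=∅
  n4('daee'): parent n3 fail=25; on 'e' 25→7 → fail=28;  out ∅∪{6}={6}
  n10('ebac'): parent n9 fail=24; on 'c' 24→0 → fail=13;  out ∅∪∅=∅
  n16('cdba'): parent n15 fail=0; on 'a' 0 → fail=24;  out {2}∪∅={2}
  n18('ebbd'): parent n17 fail=0; on 'd' 0 → fail=1;  out ∅∪∅=∅
  n23('cceb'): parent n22 fail=7; on 'b' 7 → fail=8;  out {4}∪∅={4}
  n27('aeac'): parent n26 fail=24; on 'c' 24→0 → fail=13;  out {5}∪∅={5}
  n5('daeed'): parent n4 fail=28; on 'd' 28→7→0 → fail=1;  out ∅∪∅=∅
  n11('ebacc'): parent n10 fail=13; on 'c' 13 → fail=21;  out ∅∪∅=∅
  n19('ebbde'): parent n18 fail=1; on 'e' 1→0 → fail=7;  out ∅∪∅=∅
  n6('daeedb'): parent n5 fail=1; on 'b' 1→0 → fail=0;  out {0}∪∅={0}
  n12('ebacce'): parent n11 fail=21; on 'e' 21 → fail=22;  out {1}∪∅={1}
  n20('ebbdee'): parent n19 fail=7; on 'e' 7 → fail=28;  out {3}∪{6}={3,6}

Run:
[0] read 'b'  n0⇒n0
[1] read 'c'  n0⇒n13
[2] read 'd'  n13⇒n14
[3] read 'b'  n14⇒n15
[4] read 'a'  n15⇒n16  ** P2@[1:4]
[5] read 'e'  n16⇒n25 (fail-walked)
[6] read 'b'  n25⇒n8 (fail-walked)
[7] read 'a'  n8⇒n9
[8] read 'c'  n9⇒n10
[9] read 'c'  n10⇒n11
[10] read 'e'  n11⇒n12  ** P1@[5:10]
[11] read 'd'  n12⇒n1 (fail-walked)
[12] read 'a'  n1⇒n2
[13] read 'e'  n2⇒n3
[14] read 'e'  n3⇒n4  ** P6@[13:14]
[15] read 'd'  n4⇒n5
[16] read 'b'  n5⇒n6  ** P0@[11:16]
[17] read 'd'  n6⇒n1 (fail-walked)
[18] read 'c'  n1⇒n13 (fail-walked)
[19] read 'd'  n13⇒n14
[20] read 'b'  n14⇒n15
[21] read 'a'  n15⇒n16  ** P2@[18:21]
[22] read 'e'  n16⇒n25 (fail-walked)
[23] read 'a'  n25⇒n26
[24] read 'c'  n26⇒n27  ** P5@[21:24]
[25] read 'c'  n27⇒n21 (fail-walked)
[26] read 'd'  n21⇒n14 (fail-walked)
[27] read 'e'  n14⇒n7 (fail-walked)
[28] read 'b'  n7⇒n8
[29] read 'b'  n8⇒n17
[30] read 'd'  n17⇒n18
[31] read 'e'  n18⇒n19
[32] read 'e'  n19⇒n20  ** P3@[27:32],P6@[31:32]
[33] read 'c'  n20⇒n13 (fail-walked)

All matches (sorted): [[4,2],[10,1],[14,6],[16,0],[21,2],[24,5],[32,3],[32,6]]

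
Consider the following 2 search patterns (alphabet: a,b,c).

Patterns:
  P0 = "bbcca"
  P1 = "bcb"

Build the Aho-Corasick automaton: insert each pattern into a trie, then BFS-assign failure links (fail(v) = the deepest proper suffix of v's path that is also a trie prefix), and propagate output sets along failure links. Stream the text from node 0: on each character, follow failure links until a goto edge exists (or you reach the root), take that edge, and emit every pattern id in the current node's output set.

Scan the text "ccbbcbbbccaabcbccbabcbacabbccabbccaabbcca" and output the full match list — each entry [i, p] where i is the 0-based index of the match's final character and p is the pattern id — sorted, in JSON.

Construct AC machine:
Trie (insert patterns):
  0='ε' goto b→1
  1='b' goto b→2 c→6
  2='bb' goto c→3
  3='bbc' goto c→4
  4='bbcc' goto a→5
  5='bbcca' goto ·  ←P0
  6='bc' goto b→7
  7='bcb' goto ·  ←P1

BFS fail/out derivation:
  fail(1) 'b': from fail(0)=0 chase 'b': 0 ⇒ 0;  out=∅∪out(0)=∅
  fail(2) 'bb': from fail(1)=0 chase 'b': 0 ⇒ 1;  out=∅∪out(1)=∅
  fail(6) 'bc': from fail(1)=0 chase 'c': 0 ⇒ 0;  out=∅∪out(0)=∅
  fail(3) 'bbc': from fail(2)=1 chase 'c': 1 ⇒ 6;  out=∅∪out(6)=∅
  fail(7) 'bcb': from fail(6)=0 chase 'b': 0 ⇒ 1;  out={1}∪out(1)={1}
  fail(4) 'bbcc': from fail(3)=6 chase 'c': 6→0 ⇒ 0;  out=∅∪out(0)=∅
  fail(5) 'bbcca': from fail(4)=0 chase 'a': 0 ⇒ 0;  out={0}∪out(0)={0}

Scan:
[0] read 'c'  n0⇒n0
[1] read 'c'  n0⇒n0
[2] read 'b'  n0⇒n1
[3] read 'b'  n1⇒n2
[4] read 'c'  n2⇒n3
[5] read 'b'  n3⇒n7 (fail-walked)  emit P1@[3:5]
[6] read 'b'  n7⇒n2 (fail-walked)
[7] read 'b'  n2⇒n2 (fail-walked)
[8] read 'c'  n2⇒n3
[9] read 'c'  n3⇒n4
[10] read 'a'  n4⇒n5  emit P0@[6:10]
[11] read 'a'  n5⇒n0 (fail-walked)
[12] read 'b'  n0⇒n1
[13] read 'c'  n1⇒n6
[14] read 'b'  n6⇒n7  emit P1@[12:14]
[15] read 'c'  n7⇒n6 (fail-walked)
[16] read 'c'  n6⇒n0 (fail-walked)
[17] read 'b'  n0⇒n1
[18] read 'a'  n1⇒n0 (fail-walked)
[19] read 'b'  n0⇒n1
[20] read 'c'  n1⇒n6
[21] read 'b'  n6⇒n7  emit P1@[19:21]
[22] read 'a'  n7⇒n0 (fail-walked)
[23] read 'c'  n0⇒n0
[24] read 'a'  n0⇒n0
[25] read 'b'  n0⇒n1
[26] read 'b'  n1⇒n2
[27] read 'c'  n2⇒n3
[28] read 'c'  n3⇒n4
[29] read 'a'  n4⇒n5  emit P0@[25:29]
[30] read 'b'  n5⇒n1 (fail-walked)
[31] read 'b'  n1⇒n2
[32] read 'c'  n2⇒n3
[33] read 'c'  n3⇒n4
[34] read 'a'  n4⇒n5  emit P0@[30:34]
[35] read 'a'  n5⇒n0 (fail-walked)
[36] read 'b'  n0⇒n1
[37] read 'b'  n1⇒n2
[38] read 'c'  n2⇒n3
[39] read 'c'  n3⇒n4
[40] read 'a'  n4⇒n5  emit P0@[36:40]

All matches (sorted): [[5,1],[10,0],[14,1],[21,1],[29,0],[34,0],[40,0]]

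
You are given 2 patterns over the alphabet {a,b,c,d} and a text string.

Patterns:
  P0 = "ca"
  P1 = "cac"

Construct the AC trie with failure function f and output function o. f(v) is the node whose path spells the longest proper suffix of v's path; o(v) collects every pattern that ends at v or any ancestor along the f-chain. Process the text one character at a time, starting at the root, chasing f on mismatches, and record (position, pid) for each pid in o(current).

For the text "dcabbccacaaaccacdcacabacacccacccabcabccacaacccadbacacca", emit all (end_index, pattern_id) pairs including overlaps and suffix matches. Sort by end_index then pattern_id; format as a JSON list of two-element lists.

Build automaton:
Trie nodes:
  n0 'ε': c→1
  n1 'c': a→2
  n2 'ca': c→3  ←P0
  n3 'cac': ·  ←P1

BFS fail/out derivation:
  fail(1) 'c': from fail(0)=0 chase 'c': 0 ⇒ 0;  out=∅∪out(0)=∅
  fail(2) 'ca': from fail(1)=0 chase 'a': 0 ⇒ 0;  out={0}∪out(0)={0}
  fail(3) 'cac': from fail(2)=0 chase 'c': 0 ⇒ 1;  out={1}∪out(1)={1}

Text stream:
[0] read 'd'  n0⇒n0
[1] read 'c'  n0⇒n1
[2] read 'a'  n1⇒n2  emit P0@[1:2]
[3] read 'b'  n2⇒n0 ·f
[4] read 'b'  n0⇒n0
[5] read 'c'  n0⇒n1
[6] read 'c'  n1⇒n1 ·f
[7] read 'a'  n1⇒n2  emit P0@[6:7]
[8] read 'c'  n2⇒n3  emit P1@[6:8]
[9] read 'a'  n3⇒n2 ·f  emit P0@[8:9]
[10] read 'a'  n2⇒n0 ·f
[11] read 'a'  n0⇒n0
[12] read 'c'  n0⇒n1
[13] read 'c'  n1⇒n1 ·f
[14] read 'a'  n1⇒n2  emit P0@[13:14]
[15] read 'c'  n2⇒n3  emit P1@[13:15]
[16] read 'd'  n3⇒n0 ·f
[17] read 'c'  n0⇒n1
[18] read 'a'  n1⇒n2  emit P0@[17:18]
[19] read 'c'  n2⇒n3  emit P1@[17:19]
[20] read 'a'  n3⇒n2 ·f  emit P0@[19:20]
[21] read 'b'  n2⇒n0 ·f
[22] read 'a'  n0⇒n0
[23] read 'c'  n0⇒n1
[24] read 'a'  n1⇒n2  emit P0@[23:24]
[25] read 'c'  n2⇒n3  emit P1@[23:25]
[26] read 'c'  n3⇒n1 ·f
[27] read 'c'  n1⇒n1 ·f
[28] read 'a'  n1⇒n2  emit P0@[27:28]
[29] read 'c'  n2⇒n3  emit P1@[27:29]
[30] read 'c'  n3⇒n1 ·f
[31] read 'c'  n1⇒n1 ·f
[32] read 'a'  n1⇒n2  emit P0@[31:32]
[33] read 'b'  n2⇒n0 ·f
[34] read 'c'  n0⇒n1
[35] read 'a'  n1⇒n2  emit P0@[34:35]
[36] read 'b'  n2⇒n0 ·f
[37] read 'c'  n0⇒n1
[38] read 'c'  n1⇒n1 ·f
[39] read 'a'  n1⇒n2  emit P0@[38:39]
[40] read 'c'  n2⇒n3  emit P1@[38:40]
[41] read 'a'  n3⇒n2 ·f  emit P0@[40:41]
[42] read 'a'  n2⇒n0 ·f
[43] read 'c'  n0⇒n1
[44] read 'c'  n1⇒n1 ·f
[45] read 'c'  n1⇒n1 ·f
[46] read 'a'  n1⇒n2  emit P0@[45:46]
[47] read 'd'  n2⇒n0 ·f
[48] read 'b'  n0⇒n0
[49] read 'a'  n0⇒n0
[50] read 'c'  n0⇒n1
[51] read 'a'  n1⇒n2  emit P0@[50:51]
[52] read 'c'  n2⇒n3  emit P1@[50:52]
[53] read 'c'  n3⇒n1 ·f
[54] read 'a'  n1⇒n2  emit P0@[53:54]

Result: [[2,0],[7,0],[8,1],[9,0],[14,0],[15,1],[18,0],[19,1],[20,0],[24,0],[25,1],[28,0],[29,1],[32,0],[35,0],[39,0],[40,1],[41,0],[46,0],[51,0],[52,1],[54,0]]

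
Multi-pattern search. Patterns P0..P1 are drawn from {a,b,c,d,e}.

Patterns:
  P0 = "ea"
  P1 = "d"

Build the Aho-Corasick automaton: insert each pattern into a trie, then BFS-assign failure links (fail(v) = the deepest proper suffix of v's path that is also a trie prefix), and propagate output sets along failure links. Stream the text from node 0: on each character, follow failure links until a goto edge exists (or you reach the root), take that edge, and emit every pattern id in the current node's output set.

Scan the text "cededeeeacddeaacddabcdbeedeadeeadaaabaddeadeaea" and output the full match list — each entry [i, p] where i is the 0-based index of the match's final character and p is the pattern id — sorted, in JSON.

Build:
Trie nodes:
  0='ε' goto d→3 e→1
  1='e' goto a→2
  2='ea' goto ·  [P0 ends]
  3='d' goto ·  [P1 ends]

Failure links (BFS by depth):
  n1('e'): parent n0 fail=0; on 'e' 0 → fail=0;  out ∅∪∅=∅
  n3('d'): parent n0 fail=0; on 'd' 0 → fail=0;  out {1}∪∅={1}
  n2('ea'): parent n1 fail=0; on 'a' 0 → fail=0;  out {0}∪∅={0}

Scan:
[0] read 'c'  n0⇒n0
[1] read 'e'  n0⇒n1
[2] read 'd'  n1⇒n3 ·f  ** P1@[2:2]
[3] read 'e'  n3⇒n1 ·f
[4] read 'd'  n1⇒n3 ·f  ** P1@[4:4]
[5] read 'e'  n3⇒n1 ·f
[6] read 'e'  n1⇒n1 ·f
[7] read 'e'  n1⇒n1 ·f
[8] read 'a'  n1⇒n2  ** P0@[7:8]
[9] read 'c'  n2⇒n0 ·f
[10] read 'd'  n0⇒n3  ** P1@[10:10]
[11] read 'd'  n3⇒n3 ·f  ** P1@[11:11]
[12] read 'e'  n3⇒n1 ·f
[13] read 'a'  n1⇒n2  ** P0@[12:13]
[14] read 'a'  n2⇒n0 ·f
[15] read 'c'  n0⇒n0
[16] read 'd'  n0⇒n3  ** P1@[16:16]
[17] read 'd'  n3⇒n3 ·f  ** P1@[17:17]
[18] read 'a'  n3⇒n0 ·f
[19] read 'b'  n0⇒n0
[20] read 'c'  n0⇒n0
[21] read 'd'  n0⇒n3  ** P1@[21:21]
[22] read 'b'  n3⇒n0 ·f
[23] read 'e'  n0⇒n1
[24] read 'e'  n1⇒n1 ·f
[25] read 'd'  n1⇒n3 ·f  ** P1@[25:25]
[26] read 'e'  n3⇒n1 ·f
[27] read 'a'  n1⇒n2  ** P0@[26:27]
[28] read 'd'  n2⇒n3 ·f  ** P1@[28:28]
[29] read 'e'  n3⇒n1 ·f
[30] read 'e'  n1⇒n1 ·f
[31] read 'a'  n1⇒n2  ** P0@[30:31]
[32] read 'd'  n2⇒n3 ·f  ** P1@[32:32]
[33] read 'a'  n3⇒n0 ·f
[34] read 'a'  n0⇒n0
[35] read 'a'  n0⇒n0
[36] read 'b'  n0⇒n0
[37] read 'a'  n0⇒n0
[38] read 'd'  n0⇒n3  ** P1@[38:38]
[39] read 'd'  n3⇒n3 ·f  ** P1@[39:39]
[40] read 'e'  n3⇒n1 ·f
[41] read 'a'  n1⇒n2  ** P0@[40:41]
[42] read 'd'  n2⇒n3 ·f  ** P1@[42:42]
[43] read 'e'  n3⇒n1 ·f
[44] read 'a'  n1⇒n2  ** P0@[43:44]
[45] read 'e'  n2⇒n1 ·f
[46] read 'a'  n1⇒n2  ** P0@[45:46]

All matches (sorted): [[2,1],[4,1],[8,0],[10,1],[11,1],[13,0],[16,1],[17,1],[21,1],[25,1],[27,0],[28,1],[31,0],[32,1],[38,1],[39,1],[41,0],[42,1],[44,0],[46,0]]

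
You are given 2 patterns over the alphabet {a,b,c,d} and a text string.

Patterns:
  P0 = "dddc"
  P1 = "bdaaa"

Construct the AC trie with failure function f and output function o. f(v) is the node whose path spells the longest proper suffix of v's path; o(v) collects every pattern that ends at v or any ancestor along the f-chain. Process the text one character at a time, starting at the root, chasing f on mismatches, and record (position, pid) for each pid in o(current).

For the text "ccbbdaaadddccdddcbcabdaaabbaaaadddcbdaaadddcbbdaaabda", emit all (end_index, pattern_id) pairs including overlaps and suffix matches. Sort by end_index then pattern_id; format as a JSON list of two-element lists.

Construct AC machine:
Trie nodes:
  n0 'ε': b→5 d→1
  n1 'd': d→2
  n2 'dd': d→3
  n3 'ddd': c→4
  n4 'dddc': ·  ←P0
  n5 'b': d→6
  n6 'bd': a→7
  n7 'bda': a→8
  n8 'bdaa': a→9
  n9 'bdaaa': ·  ←P1

Failure links (BFS by depth):
  fail(1) 'd': from fail(0)=0 chase 'd': 0 ⇒ 0;  out=∅∪out(0)=∅
  fail(5) 'b': from fail(0)=0 chase 'b': 0 ⇒ 0;  out=∅∪out(0)=∅
  fail(2) 'dd': from fail(1)=0 chase 'd': 0 ⇒ 1;  out=∅∪out(1)=∅
  fail(6) 'bd': from fail(5)=0 chase 'd': 0 ⇒ 1;  out=∅∪out(1)=∅
  fail(3) 'ddd': from fail(2)=1 chase 'd': 1 ⇒ 2;  out=∅∪out(2)=∅
  fail(7) 'bda': from fail(6)=1 chase 'a': 1→0 ⇒ 0;  out=∅∪out(0)=∅
  fail(4) 'dddc': from fail(3)=2 chase 'c': 2→1→0 ⇒ 0;  out={0}∪out(0)={0}
  fail(8) 'bdaa': from fail(7)=0 chase 'a': 0 ⇒ 0;  out=∅∪out(0)=∅
  fail(9) 'bdaaa': from fail(8)=0 chase 'a': 0 ⇒ 0;  out={1}∪out(0)={1}

Run:
i=0 'c': node 0→0
i=1 'c': node 0→0
i=2 'b': node 0→5
i=3 'b': node 5→5 (via fail)
i=4 'd': node 5→6
i=5 'a': node 6→7
i=6 'a': node 7→8
i=7 'a': node 8→9  → match P1@[3:7]
i=8 'd': node 9→1 (via fail)
i=9 'd': node 1→2
i=10 'd': node 2→3
i=11 'c': node 3→4  → match P0@[8:11]
i=12 'c': node 4→0 (via fail)
i=13 'd': node 0→1
i=14 'd': node 1→2
i=15 'd': node 2→3
i=16 'c': node 3→4  → match P0@[13:16]
i=17 'b': node 4→5 (via fail)
i=18 'c': node 5→0 (via fail)
i=19 'a': node 0→0
i=20 'b': node 0→5
i=21 'd': node 5→6
i=22 'a': node 6→7
i=23 'a': node 7→8
i=24 'a': node 8→9  → match P1@[20:24]
i=25 'b': node 9→5 (via fail)
i=26 'b': node 5→5 (via fail)
i=27 'a': node 5→0 (via fail)
i=28 'a': node 0→0
i=29 'a': node 0→0
i=30 'a': node 0→0
i=31 'd': node 0→1
i=32 'd': node 1→2
i=33 'd': node 2→3
i=34 'c': node 3→4  → match P0@[31:34]
i=35 'b': node 4→5 (via fail)
i=36 'd': node 5→6
i=37 'a': node 6→7
i=38 'a': node 7→8
i=39 'a': node 8→9  → match P1@[35:39]
i=40 'd': node 9→1 (via fail)
i=41 'd': node 1→2
i=42 'd': node 2→3
i=43 'c': node 3→4  → match P0@[40:43]
i=44 'b': node 4→5 (via fail)
i=45 'b': node 5→5 (via fail)
i=46 'd': node 5→6
i=47 'a': node 6→7
i=48 'a': node 7→8
i=49 'a': node 8→9  → match P1@[45:49]
i=50 'b': node 9→5 (via fail)
i=51 'd': node 5→6
i=52 'a': node 6→7

Matches: [[7,1],[11,0],[16,0],[24,1],[34,0],[39,1],[43,0],[49,1]]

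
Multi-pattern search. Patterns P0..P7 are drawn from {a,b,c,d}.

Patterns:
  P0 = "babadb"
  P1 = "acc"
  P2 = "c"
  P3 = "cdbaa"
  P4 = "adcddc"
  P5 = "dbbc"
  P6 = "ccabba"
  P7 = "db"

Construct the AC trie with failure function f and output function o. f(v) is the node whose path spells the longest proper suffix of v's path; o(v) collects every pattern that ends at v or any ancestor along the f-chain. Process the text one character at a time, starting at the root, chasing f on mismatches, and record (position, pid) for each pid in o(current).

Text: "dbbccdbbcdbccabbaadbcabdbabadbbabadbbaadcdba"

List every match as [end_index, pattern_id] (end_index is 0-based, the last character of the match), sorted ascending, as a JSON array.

Build:
Trie nodes:
  n0 'ε': a→7 b→1 c→10 d→20
  n1 'b': a→2
  n2 'ba': b→3
  n3 'bab': a→4
  n4 'baba': d→5
  n5 'babad': b→6
  n6 'babadb': ·  [P0 ends]
  n7 'a': c→8 d→15
  n8 'ac': c→9
  n9 'acc': ·  [P1 ends]
  n10 'c': c→24 d→11  [P2 ends]
  n11 'cd': b→12
  n12 'cdb': a→13
  n13 'cdba': a→14
  n14 'cdbaa': ·  [P3 ends]
  n15 'ad': c→16
  n16 'adc': d→17
  n17 'adcd': d→18
  n18 'adcdd': c→19
  n19 'adcddc': ·  [P4 ends]
  n20 'd': b→21
  n21 'db': b→22  [P7 ends]
  n22 'dbb': c→23
  n23 'dbbc': ·  [P5 ends]
  n24 'cc': a→25
  n25 'cca': b→26
  n26 'ccab': b→27
  n27 'ccabb': a→28
  n28 'ccabba': ·  [P6 ends]

Failure links (BFS by depth):
  fail(1) 'b': from fail(0)=0 chase 'b': 0 ⇒ 0;  out=∅∪out(0)=∅
  fail(7) 'a': from fail(0)=0 chase 'a': 0 ⇒ 0;  out=∅∪out(0)=∅
  fail(10) 'c': from fail(0)=0 chase 'c': 0 ⇒ 0;  out={2}∪out(0)={2}
  fail(20) 'd': from fail(0)=0 chase 'd': 0 ⇒ 0;  out=∅∪out(0)=∅
  fail(2) 'ba': from fail(1)=0 chase 'a': 0 ⇒ 7;  out=∅∪out(7)=∅
  fail(8) 'ac': from fail(7)=0 chase 'c': 0 ⇒ 10;  out=∅∪out(10)={2}
  fail(11) 'cd': from fail(10)=0 chase 'd': 0 ⇒ 20;  out=∅∪out(20)=∅
  fail(15) 'ad': from fail(7)=0 chase 'd': 0 ⇒ 20;  out=∅∪out(20)=∅
  fail(21) 'db': from fail(20)=0 chase 'b': 0 ⇒ 1;  out={7}∪out(1)={7}
  fail(24) 'cc': from fail(10)=0 chase 'c': 0 ⇒ 10;  out=∅∪out(10)={2}
  fail(3) 'bab': from fail(2)=7 chase 'b': 7→0 ⇒ 1;  out=∅∪out(1)=∅
  fail(9) 'acc': from fail(8)=10 chase 'c': 10 ⇒ 24;  out={1}∪out(24)={1,2}
  fail(12) 'cdb': from fail(11)=20 chase 'b': 20 ⇒ 21;  out=∅∪out(21)={7}
  fail(16) 'adc': from fail(15)=20 chase 'c': 20→0 ⇒ 10;  out=∅∪out(10)={2}
  fail(22) 'dbb': from fail(21)=1 chase 'b': 1→0 ⇒ 1;  out=∅∪out(1)=∅
  fail(25) 'cca': from fail(24)=10 chase 'a': 10→0 ⇒ 7;  out=∅∪out(7)=∅
  fail(4) 'baba': from fail(3)=1 chase 'a': 1 ⇒ 2;  out=∅∪out(2)=∅
  fail(13) 'cdba': from fail(12)=21 chase 'a': 21→1 ⇒ 2;  out=∅∪out(2)=∅
  fail(17) 'adcd': from fail(16)=10 chase 'd': 10 ⇒ 11;  out=∅∪out(11)=∅
  fail(23) 'dbbc': from fail(22)=1 chase 'c': 1→0 ⇒ 10;  out={5}∪out(10)={2,5}
  fail(26) 'ccab': from fail(25)=7 chase 'b': 7→0 ⇒ 1;  out=∅∪out(1)=∅
  fail(5) 'babad': from fail(4)=2 chase 'd': 2→7 ⇒ 15;  out=∅∪out(15)=∅
  fail(14) 'cdbaa': from fail(13)=2 chase 'a': 2→7→0 ⇒ 7;  out={3}∪out(7)={3}
  fail(18) 'adcdd': from fail(17)=11 chase 'd': 11→20→0 ⇒ 20;  out=∅∪out(20)=∅
  fail(27) 'ccabb': from fail(26)=1 chase 'b': 1→0 ⇒ 1;  out=∅∪out(1)=∅
  fail(6) 'babadb': from fail(5)=15 chase 'b': 15→20 ⇒ 21;  out={0}∪out(21)={0,7}
  fail(19) 'adcddc': from fail(18)=20 chase 'c': 20→0 ⇒ 10;  out={4}∪out(10)={2,4}
  fail(28) 'ccabba': from fail(27)=1 chase 'a': 1 ⇒ 2;  out={6}∪out(2)={6}

Text stream:
pos 0 'd': at 20
pos 1 'b': at 21  emit P7@[0:1]
pos 2 'b': at 22
pos 3 'c': at 23  emit P2@[3:3],P5@[0:3]
pos 4 'c': at 24 (fail-walked)  emit P2@[4:4]
pos 5 'd': at 11 (fail-walked)
pos 6 'b': at 12  emit P7@[5:6]
pos 7 'b': at 22 (fail-walked)
pos 8 'c': at 23  emit P2@[8:8],P5@[5:8]
pos 9 'd': at 11 (fail-walked)
pos 10 'b': at 12  emit P7@[9:10]
pos 11 'c': at 10 (fail-walked)  emit P2@[11:11]
pos 12 'c': at 24  emit P2@[12:12]
pos 13 'a': at 25
pos 14 'b': at 26
pos 15 'b': at 27
pos 16 'a': at 28  emit P6@[11:16]
pos 17 'a': at 7 (fail-walked)
pos 18 'd': at 15
pos 19 'b': at 21 (fail-walked)  emit P7@[18:19]
pos 20 'c': at 10 (fail-walked)  emit P2@[20:20]
pos 21 'a': at 7 (fail-walked)
pos 22 'b': at 1 (fail-walked)
pos 23 'd': at 20 (fail-walked)
pos 24 'b': at 21  emit P7@[23:24]
pos 25 'a': at 2 (fail-walked)
pos 26 'b': at 3
pos 27 'a': at 4
pos 28 'd': at 5
pos 29 'b': at 6  emit P0@[24:29],P7@[28:29]
pos 30 'b': at 22 (fail-walked)
pos 31 'a': at 2 (fail-walked)
pos 32 'b': at 3
pos 33 'a': at 4
pos 34 'd': at 5
pos 35 'b': at 6  emit P0@[30:35],P7@[34:35]
pos 36 'b': at 22 (fail-walked)
pos 37 'a': at 2 (fail-walked)
pos 38 'a': at 7 (fail-walked)
pos 39 'd': at 15
pos 40 'c': at 16  emit P2@[40:40]
pos 41 'd': at 17
pos 42 'b': at 12 (fail-walked)  emit P7@[41:42]
pos 43 'a': at 13

Result: [[1,7],[3,2],[3,5],[4,2],[6,7],[8,2],[8,5],[10,7],[11,2],[12,2],[16,6],[19,7],[20,2],[24,7],[29,0],[29,7],[35,0],[35,7],[40,2],[42,7]]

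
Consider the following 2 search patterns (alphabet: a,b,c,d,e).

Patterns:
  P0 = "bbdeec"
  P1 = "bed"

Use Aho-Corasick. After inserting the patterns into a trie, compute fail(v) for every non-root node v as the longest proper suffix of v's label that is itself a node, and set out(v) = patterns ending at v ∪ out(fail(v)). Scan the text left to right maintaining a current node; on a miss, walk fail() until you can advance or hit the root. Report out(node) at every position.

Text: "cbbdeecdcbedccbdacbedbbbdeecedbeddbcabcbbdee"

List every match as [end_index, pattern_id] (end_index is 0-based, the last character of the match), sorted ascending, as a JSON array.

Construct AC machine:
Trie nodes:
  n0 'ε': b→1
  n1 'b': b→2 e→7
  n2 'bb': d→3
  n3 'bbd': e→4
  n4 'bbde': e→5
  n5 'bbdee': c→6
  n6 'bbdeec': ·  ←P0
  n7 'be': d→8
  n8 'bed': ·  ←P1

Failure links (BFS by depth):
  fail(1) 'b': from fail(0)=0 chase 'b': 0 ⇒ 0;  out=∅∪out(0)=∅
  fail(2) 'bb': from fail(1)=0 chase 'b': 0 ⇒ 1;  out=∅∪out(1)=∅
  fail(7) 'be': from fail(1)=0 chase 'e': 0 ⇒ 0;  out=∅∪out(0)=∅
  fail(3) 'bbd': from fail(2)=1 chase 'd': 1→0 ⇒ 0;  out=∅∪out(0)=∅
  fail(8) 'bed': from fail(7)=0 chase 'd': 0 ⇒ 0;  out={1}∪out(0)={1}
  fail(4) 'bbde': from fail(3)=0 chase 'e': 0 ⇒ 0;  out=∅∪out(0)=∅
  fail(5) 'bbdee': from fail(4)=0 chase 'e': 0 ⇒ 0;  out=∅∪out(0)=∅
  fail(6) 'bbdeec': from fail(5)=0 chase 'c': 0 ⇒ 0;  out={0}∪out(0)={0}

Run:
pos 0 'c': at 0
pos 1 'b': at 1
pos 2 'b': at 2
pos 3 'd': at 3
pos 4 'e': at 4
pos 5 'e': at 5
pos 6 'c': at 6  emit P0@[1:6]
pos 7 'd': at 0 ·f
pos 8 'c': at 0
pos 9 'b': at 1
pos 10 'e': at 7
pos 11 'd': at 8  emit P1@[9:11]
pos 12 'c': at 0 ·f
pos 13 'c': at 0
pos 14 'b': at 1
pos 15 'd': at 0 ·f
pos 16 'a': at 0
pos 17 'c': at 0
pos 18 'b': at 1
pos 19 'e': at 7
pos 20 'd': at 8  emit P1@[18:20]
pos 21 'b': at 1 ·f
pos 22 'b': at 2
pos 23 'b': at 2 ·f
pos 24 'd': at 3
pos 25 'e': at 4
pos 26 'e': at 5
pos 27 'c': at 6  emit P0@[22:27]
pos 28 'e': at 0 ·f
pos 29 'd': at 0
pos 30 'b': at 1
pos 31 'e': at 7
pos 32 'd': at 8  emit P1@[30:32]
pos 33 'd': at 0 ·f
pos 34 'b': at 1
pos 35 'c': at 0 ·f
pos 36 'a': at 0
pos 37 'b': at 1
pos 38 'c': at 0 ·f
pos 39 'b': at 1
pos 40 'b': at 2
pos 41 'd': at 3
pos 42 'e': at 4
pos 43 'e': at 5

Matches: [[6,0],[11,1],[20,1],[27,0],[32,1]]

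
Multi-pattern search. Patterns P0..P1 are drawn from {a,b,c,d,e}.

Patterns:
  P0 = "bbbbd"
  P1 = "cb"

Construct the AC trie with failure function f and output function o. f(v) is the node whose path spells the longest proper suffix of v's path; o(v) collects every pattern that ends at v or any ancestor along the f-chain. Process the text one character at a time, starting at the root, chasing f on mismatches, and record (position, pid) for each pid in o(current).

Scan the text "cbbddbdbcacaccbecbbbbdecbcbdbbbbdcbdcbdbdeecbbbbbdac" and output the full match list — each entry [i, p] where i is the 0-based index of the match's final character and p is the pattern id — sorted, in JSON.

Construct AC machine:
Trie nodes:
  0='ε' goto b→1 c→6
  1='b' goto b→2
  2='bb' goto b→3
  3='bbb' goto b→4
  4='bbbb' goto d→5
  5='bbbbd' goto ·  [P0 ends]
  6='c' goto b→7
  7='cb' goto ·  [P1 ends]

Failure links (BFS by depth):
  n1('b'): parent n0 fail=0; on 'b' 0 → fail=0;  out ∅∪∅=∅
  n6('c'): parent n0 fail=0; on 'c' 0 → fail=0;  out ∅∪∅=∅
  n2('bb'): parent n1 fail=0; on 'b' 0 → fail=1;  out ∅∪∅=∅
  n7('cb'): parent n6 fail=0; on 'b' 0 → fail=1;  out {1}∪∅={1}
  n3('bbb'): parent n2 fail=1; on 'b' 1 → fail=2;  out ∅∪∅=∅
  n4('bbbb'): parent n3 fail=2; on 'b' 2 → fail=3;  out ∅∪∅=∅
  n5('bbbbd'): parent n4 fail=3; on 'd' 3→2→1→0 → fail=0;  out {0}∪∅={0}

Text stream:
pos 0 'c': at 6
pos 1 'b': at 7  emit P1@[0:1]
pos 2 'b': at 2 (via fail)
pos 3 'd': at 0 (via fail)
pos 4 'd': at 0
pos 5 'b': at 1
pos 6 'd': at 0 (via fail)
pos 7 'b': at 1
pos 8 'c': at 6 (via fail)
pos 9 'a': at 0 (via fail)
pos 10 'c': at 6
pos 11 'a': at 0 (via fail)
pos 12 'c': at 6
pos 13 'c': at 6 (via fail)
pos 14 'b': at 7  emit P1@[13:14]
pos 15 'e': at 0 (via fail)
pos 16 'c': at 6
pos 17 'b': at 7  emit P1@[16:17]
pos 18 'b': at 2 (via fail)
pos 19 'b': at 3
pos 20 'b': at 4
pos 21 'd': at 5  emit P0@[17:21]
pos 22 'e': at 0 (via fail)
pos 23 'c': at 6
pos 24 'b': at 7  emit P1@[23:24]
pos 25 'c': at 6 (via fail)
pos 26 'b': at 7  emit P1@[25:26]
pos 27 'd': at 0 (via fail)
pos 28 'b': at 1
pos 29 'b': at 2
pos 30 'b': at 3
pos 31 'b': at 4
pos 32 'd': at 5  emit P0@[28:32]
pos 33 'c': at 6 (via fail)
pos 34 'b': at 7  emit P1@[33:34]
pos 35 'd': at 0 (via fail)
pos 36 'c': at 6
pos 37 'b': at 7  emit P1@[36:37]
pos 38 'd': at 0 (via fail)
pos 39 'b': at 1
pos 40 'd': at 0 (via fail)
pos 41 'e': at 0
pos 42 'e': at 0
pos 43 'c': at 6
pos 44 'b': at 7  emit P1@[43:44]
pos 45 'b': at 2 (via fail)
pos 46 'b': at 3
pos 47 'b': at 4
pos 48 'b': at 4 (via fail)
pos 49 'd': at 5  emit P0@[45:49]
pos 50 'a': at 0 (via fail)
pos 51 'c': at 6

Matches: [[1,1],[14,1],[17,1],[21,0],[24,1],[26,1],[32,0],[34,1],[37,1],[44,1],[49,0]]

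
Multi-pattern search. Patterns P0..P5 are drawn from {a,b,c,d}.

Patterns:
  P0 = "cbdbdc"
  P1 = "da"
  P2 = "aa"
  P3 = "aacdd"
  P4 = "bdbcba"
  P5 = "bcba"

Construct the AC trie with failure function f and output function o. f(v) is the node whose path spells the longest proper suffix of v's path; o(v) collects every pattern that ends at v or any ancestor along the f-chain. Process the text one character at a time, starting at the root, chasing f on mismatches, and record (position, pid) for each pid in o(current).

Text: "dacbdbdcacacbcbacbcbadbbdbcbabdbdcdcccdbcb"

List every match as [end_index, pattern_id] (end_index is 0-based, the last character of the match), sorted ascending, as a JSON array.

Build automaton:
Trie nodes:
  n0 'ε': a→9 b→14 c→1 d→7
  n1 'c': b→2
  n2 'cb': d→3
  n3 'cbd': b→4
  n4 'cbdb': d→5
  n5 'cbdbd': c→6
  n6 'cbdbdc': ·  ←P0
  n7 'd': a→8
  n8 'da': ·  ←P1
  n9 'a': a→10
  n10 'aa': c→11  ←P2
  n11 'aac': d→12
  n12 'aacd': d→13
  n13 'aacdd': ·  ←P3
  n14 'b': c→20 d→15
  n15 'bd': b→16
  n16 'bdb': c→17
  n17 'bdbc': b→18
  n18 'bdbcb': a→19
  n19 'bdbcba': ·  ←P4
  n20 'bc': b→21
  n21 'bcb': a→22
  n22 'bcba': ·  ←P5

Failure links (BFS by depth):
  n1('c'): parent n0 fail=0; on 'c' 0 → fail=0;  out ∅∪∅=∅
  n7('d'): parent n0 fail=0; on 'd' 0 → fail=0;  out ∅∪∅=∅
  n9('a'): parent n0 fail=0; on 'a' 0 → fail=0;  out ∅∪∅=∅
  n14('b'): parent n0 fail=0; on 'b' 0 → fail=0;  out ∅∪∅=∅
  n2('cb'): parent n1 fail=0; on 'b' 0 → fail=14;  out ∅∪∅=∅
  n8('da'): parent n7 fail=0; on 'a' 0 → fail=9;  out {1}∪∅={1}
  n10('aa'): parent n9 fail=0; on 'a' 0 → fail=9;  out {2}∪∅={2}
  n15('bd'): parent n14 fail=0; on 'd' 0 → fail=7;  out ∅∪∅=∅
  n20('bc'): parent n14 fail=0; on 'c' 0 → fail=1;  out ∅∪∅=∅
  n3('cbd'): parent n2 fail=14; on 'd' 14 → fail=15;  out ∅∪∅=∅
  n11('aac'): parent n10 fail=9; on 'c' 9→0 → fail=1;  out ∅∪∅=∅
  n16('bdb'): parent n15 fail=7; on 'b' 7→0 → fail=14;  out ∅∪∅=∅
  n21('bcb'): parent n20 fail=1; on 'b' 1 → fail=2;  out ∅∪∅=∅
  n4('cbdb'): parent n3 fail=15; on 'b' 15 → fail=16;  out ∅∪∅=∅
  n12('aacd'): parent n11 fail=1; on 'd' 1→0 → fail=7;  out ∅∪∅=∅
  n17('bdbc'): parent n16 fail=14; on 'c' 14 → fail=20;  out ∅∪∅=∅
  n22('bcba'): parent n21 fail=2; on 'a' 2→14→0 → fail=9;  out {5}∪∅={5}
  n5('cbdbd'): parent n4 fail=16; on 'd' 16→14 → fail=15;  out ∅∪∅=∅
  n13('aacdd'): parent n12 fail=7; on 'd' 7→0 → fail=7;  out {3}∪∅={3}
  n18('bdbcb'): parent n17 fail=20; on 'b' 20 → fail=21;  out ∅∪∅=∅
  n6('cbdbdc'): parent n5 fail=15; on 'c' 15→7→0 → fail=1;  out {0}∪∅={0}
  n19('bdbcba'): parent n18 fail=21; on 'a' 21 → fail=22;  out {4}∪{5}={4,5}

Run:
[0] read 'd'  n0⇒n7
[1] read 'a'  n7⇒n8  emit P1@[0:1]
[2] read 'c'  n8⇒n1 (via fail)
[3] read 'b'  n1⇒n2
[4] read 'd'  n2⇒n3
[5] read 'b'  n3⇒n4
[6] read 'd'  n4⇒n5
[7] read 'c'  n5⇒n6  emit P0@[2:7]
[8] read 'a'  n6⇒n9 (via fail)
[9] read 'c'  n9⇒n1 (via fail)
[10] read 'a'  n1⇒n9 (via fail)
[11] read 'c'  n9⇒n1 (via fail)
[12] read 'b'  n1⇒n2
[13] read 'c'  n2⇒n20 (via fail)
[14] read 'b'  n20⇒n21
[15] read 'a'  n21⇒n22  emit P5@[12:15]
[16] read 'c'  n22⇒n1 (via fail)
[17] read 'b'  n1⇒n2
[18] read 'c'  n2⇒n20 (via fail)
[19] read 'b'  n20⇒n21
[20] read 'a'  n21⇒n22  emit P5@[17:20]
[21] read 'd'  n22⇒n7 (via fail)
[22] read 'b'  n7⇒n14 (via fail)
[23] read 'b'  n14⇒n14 (via fail)
[24] read 'd'  n14⇒n15
[25] read 'b'  n15⇒n16
[26] read 'c'  n16⇒n17
[27] read 'b'  n17⇒n18
[28] read 'a'  n18⇒n19  emit P4@[23:28],P5@[25:28]
[29] read 'b'  n19⇒n14 (via fail)
[30] read 'd'  n14⇒n15
[31] read 'b'  n15⇒n16
[32] read 'd'  n16⇒n15 (via fail)
[33] read 'c'  n15⇒n1 (via fail)
[34] read 'd'  n1⇒n7 (via fail)
[35] read 'c'  n7⇒n1 (via fail)
[36] read 'c'  n1⇒n1 (via fail)
[37] read 'c'  n1⇒n1 (via fail)
[38] read 'd'  n1⇒n7 (via fail)
[39] read 'b'  n7⇒n14 (via fail)
[40] read 'c'  n14⇒n20
[41] read 'b'  n20⇒n21

All matches (sorted): [[1,1],[7,0],[15,5],[20,5],[28,4],[28,5]]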